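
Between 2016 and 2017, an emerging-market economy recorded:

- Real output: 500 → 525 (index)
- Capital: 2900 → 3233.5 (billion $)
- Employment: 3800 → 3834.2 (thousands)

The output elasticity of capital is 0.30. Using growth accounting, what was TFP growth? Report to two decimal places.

TFP grew 0.92%.

Real output growth = (525 − 500) / 500 = 5%.
Capital growth = (3233.5 − 2900) / 2900 = 11.5%.
Employment growth = (3834.2 − 3800) / 3800 = 0.9%.
Labor's share = 1 − 0.3 = 0.7.
Capital: 0.3 × 11.5 = 3.45 pp.
Employment: 0.7 × 0.9 = 0.63 pp.
TFP growth = 5 − 4.08 = 0.92%.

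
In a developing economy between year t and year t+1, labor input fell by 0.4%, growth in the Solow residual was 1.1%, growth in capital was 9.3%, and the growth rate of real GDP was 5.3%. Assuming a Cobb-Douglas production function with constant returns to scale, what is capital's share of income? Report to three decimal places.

0.474

gY = gA + α·gK + (1−α)·gL, so gY − gA − gL = α(gK − gL).
5.3 − 1.1 + 0.4 = α × (9.3 − (-0.4)).
4.6 = 9.7 α, so α = 0.47423.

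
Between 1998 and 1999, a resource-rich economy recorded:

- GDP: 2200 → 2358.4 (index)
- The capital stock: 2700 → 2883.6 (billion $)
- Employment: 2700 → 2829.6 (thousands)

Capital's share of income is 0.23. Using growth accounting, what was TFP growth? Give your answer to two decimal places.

GDP growth = (2358.4 − 2200) / 2200 = 7.2%.
The capital stock growth = (2883.6 − 2700) / 2700 = 6.8%.
Employment growth = (2829.6 − 2700) / 2700 = 4.8%.
Labor's share = 1 − 0.23 = 0.77.
The capital stock: 0.23 × 6.8 = 1.564 pp.
Employment: 0.77 × 4.8 = 3.696 pp.
TFP growth = 7.2 − 5.26 = 1.94%.

1.94%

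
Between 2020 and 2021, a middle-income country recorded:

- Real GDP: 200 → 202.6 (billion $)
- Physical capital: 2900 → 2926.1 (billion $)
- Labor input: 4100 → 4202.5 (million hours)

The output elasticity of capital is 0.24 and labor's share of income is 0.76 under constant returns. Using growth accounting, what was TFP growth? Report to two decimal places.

Real GDP growth = (202.6 − 200) / 200 = 1.3%.
Physical capital growth = (2926.1 − 2900) / 2900 = 0.9%.
Labor input growth = (4202.5 − 4100) / 4100 = 2.5%.
Labor's share = 1 − 0.24 = 0.76.
Physical capital: 0.24 × 0.9 = 0.216 pp.
Labor input: 0.76 × 2.5 = 1.9 pp.
TFP growth = 1.3 − 2.116 = -0.816%.

-0.82%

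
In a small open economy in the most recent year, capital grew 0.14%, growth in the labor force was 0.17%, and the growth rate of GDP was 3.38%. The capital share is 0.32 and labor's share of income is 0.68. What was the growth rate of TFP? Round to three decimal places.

TFP growth was 3.220%.

Labor's share = 1 − 0.32 = 0.68.
Capital: 0.32 × 0.14 = 0.0448 pp.
The labor force: 0.68 × 0.17 = 0.1156 pp.
TFP growth = 3.38 − 0.1604 = 3.2196%.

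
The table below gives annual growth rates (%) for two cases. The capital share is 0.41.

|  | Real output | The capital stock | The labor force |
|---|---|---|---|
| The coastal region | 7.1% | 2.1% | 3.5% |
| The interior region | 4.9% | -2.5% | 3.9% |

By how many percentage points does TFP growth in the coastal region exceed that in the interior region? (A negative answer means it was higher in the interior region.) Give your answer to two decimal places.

Labor's share = 1 − 0.41 = 0.59.
The coastal region: TFP = 7.1 − 0.861 − 2.065 = 4.174%.
The interior region: TFP = 4.9 + 1.025 − 2.301 = 3.624%.
Difference = 4.174 − (3.624) = 0.55 pp.

0.55 percentage points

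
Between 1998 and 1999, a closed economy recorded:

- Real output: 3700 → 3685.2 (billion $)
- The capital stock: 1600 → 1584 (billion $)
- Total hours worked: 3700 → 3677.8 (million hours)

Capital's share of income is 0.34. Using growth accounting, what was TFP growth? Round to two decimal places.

0.34%

Real output growth = (3685.2 − 3700) / 3700 = -0.4%.
The capital stock growth = (1584 − 1600) / 1600 = -1%.
Total hours worked growth = (3677.8 − 3700) / 3700 = -0.6%.
Labor's share = 1 − 0.34 = 0.66.
The capital stock: 0.34 × (-1) = -0.34 pp.
Total hours worked: 0.66 × (-0.6) = -0.396 pp.
TFP growth = -0.4 + 0.736 = 0.336%.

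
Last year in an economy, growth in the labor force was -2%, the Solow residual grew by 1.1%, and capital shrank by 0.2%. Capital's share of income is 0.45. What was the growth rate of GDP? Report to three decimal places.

-0.090%

Labor's share = 1 − 0.45 = 0.55.
Capital: 0.45 × (-0.2) = -0.09 pp.
The labor force: 0.55 × (-2) = -1.1 pp.
Output growth = 1.1 + (-1.19) = -0.09%.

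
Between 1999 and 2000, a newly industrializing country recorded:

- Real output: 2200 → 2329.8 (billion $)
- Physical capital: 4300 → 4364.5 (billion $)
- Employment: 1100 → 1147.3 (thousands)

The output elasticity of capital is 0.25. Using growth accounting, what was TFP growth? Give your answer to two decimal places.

TFP growth was 2.30%.

Real output growth = (2329.8 − 2200) / 2200 = 5.9%.
Physical capital growth = (4364.5 − 4300) / 4300 = 1.5%.
Employment growth = (1147.3 − 1100) / 1100 = 4.3%.
Labor's share = 1 − 0.25 = 0.75.
Physical capital: 0.25 × 1.5 = 0.375 pp.
Employment: 0.75 × 4.3 = 3.225 pp.
TFP growth = 5.9 − 3.6 = 2.3%.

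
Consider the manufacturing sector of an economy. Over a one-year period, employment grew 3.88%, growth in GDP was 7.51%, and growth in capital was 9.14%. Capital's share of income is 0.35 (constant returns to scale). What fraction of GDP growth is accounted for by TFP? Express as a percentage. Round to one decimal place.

23.8%

Labor's share = 1 − 0.35 = 0.65.
Capital: 0.35 × 9.14 = 3.199 pp.
Employment: 0.65 × 3.88 = 2.522 pp.
TFP growth = 7.51 − 5.721 = 1.789%.
TFP share of growth = 1.789 / 7.51 × 100 = 23.822%.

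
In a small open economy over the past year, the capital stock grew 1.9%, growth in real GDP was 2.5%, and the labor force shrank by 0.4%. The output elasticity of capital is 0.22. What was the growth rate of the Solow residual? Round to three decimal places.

Labor's share = 1 − 0.22 = 0.78.
The capital stock: 0.22 × 1.9 = 0.418 pp.
The labor force: 0.78 × (-0.4) = -0.312 pp.
TFP growth = 2.5 − 0.106 = 2.394%.

2.394%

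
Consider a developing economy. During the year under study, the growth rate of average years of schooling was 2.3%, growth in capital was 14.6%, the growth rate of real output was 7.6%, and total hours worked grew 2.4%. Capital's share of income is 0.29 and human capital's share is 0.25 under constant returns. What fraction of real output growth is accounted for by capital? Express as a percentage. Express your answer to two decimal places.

Capital contributed 0.29 × 14.6 = 4.234 pp.
Share of growth = 4.234 / 7.6 × 100 = 55.7105%.

55.71%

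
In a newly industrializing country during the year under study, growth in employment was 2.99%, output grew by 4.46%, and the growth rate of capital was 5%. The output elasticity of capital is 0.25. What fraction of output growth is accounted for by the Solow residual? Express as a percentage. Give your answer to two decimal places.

Labor's share = 1 − 0.25 = 0.75.
Capital: 0.25 × 5 = 1.25 pp.
Employment: 0.75 × 2.99 = 2.2425 pp.
TFP growth = 4.46 − 3.4925 = 0.9675%.
TFP share of growth = 0.9675 / 4.46 × 100 = 21.6928%.

21.69%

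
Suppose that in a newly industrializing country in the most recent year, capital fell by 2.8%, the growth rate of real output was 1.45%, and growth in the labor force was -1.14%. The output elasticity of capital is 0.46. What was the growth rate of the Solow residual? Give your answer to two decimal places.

3.35%

Labor's share = 1 − 0.46 = 0.54.
Capital: 0.46 × (-2.8) = -1.288 pp.
The labor force: 0.54 × (-1.14) = -0.6156 pp.
TFP growth = 1.45 + 1.9036 = 3.3536%.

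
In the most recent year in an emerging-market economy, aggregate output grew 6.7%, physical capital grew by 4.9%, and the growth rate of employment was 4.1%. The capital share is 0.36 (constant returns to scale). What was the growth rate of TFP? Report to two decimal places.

Labor's share = 1 − 0.36 = 0.64.
Physical capital: 0.36 × 4.9 = 1.764 pp.
Employment: 0.64 × 4.1 = 2.624 pp.
TFP growth = 6.7 − 4.388 = 2.312%.

TFP grew 2.31%.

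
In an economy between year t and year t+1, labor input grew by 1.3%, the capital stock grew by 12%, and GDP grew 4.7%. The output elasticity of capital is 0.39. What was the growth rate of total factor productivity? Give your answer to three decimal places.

-0.773%

Labor's share = 1 − 0.39 = 0.61.
The capital stock: 0.39 × 12 = 4.68 pp.
Labor input: 0.61 × 1.3 = 0.793 pp.
TFP growth = 4.7 − 5.473 = -0.773%.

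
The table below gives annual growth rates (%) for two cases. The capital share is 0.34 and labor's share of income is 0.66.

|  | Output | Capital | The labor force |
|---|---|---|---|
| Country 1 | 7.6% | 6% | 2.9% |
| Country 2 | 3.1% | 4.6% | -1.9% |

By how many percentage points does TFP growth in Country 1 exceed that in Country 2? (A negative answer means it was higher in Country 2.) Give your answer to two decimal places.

0.86 percentage points

Labor's share = 1 − 0.34 = 0.66.
Country 1: TFP = 7.6 − 2.04 − 1.914 = 3.646%.
Country 2: TFP = 3.1 − 1.564 + 1.254 = 2.79%.
Difference = 3.646 − (2.79) = 0.856 pp.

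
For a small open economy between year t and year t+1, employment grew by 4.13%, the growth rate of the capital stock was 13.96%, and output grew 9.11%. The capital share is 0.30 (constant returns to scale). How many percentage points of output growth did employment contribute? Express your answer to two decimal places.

Labor's share = 1 − 0.3 = 0.7.
Contribution = share × growth = 0.7 × 4.13 = 2.891 pp.

2.89 percentage points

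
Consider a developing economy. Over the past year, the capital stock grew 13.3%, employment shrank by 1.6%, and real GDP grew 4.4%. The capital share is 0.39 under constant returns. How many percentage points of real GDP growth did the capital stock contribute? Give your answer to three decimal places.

Contribution = share × growth = 0.39 × 13.3 = 5.187 pp.

5.187 pp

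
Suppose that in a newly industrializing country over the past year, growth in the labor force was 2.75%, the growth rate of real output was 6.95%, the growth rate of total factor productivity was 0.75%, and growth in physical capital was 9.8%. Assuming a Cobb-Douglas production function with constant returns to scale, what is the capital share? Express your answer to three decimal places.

gY = gA + α·gK + (1−α)·gL, so gY − gA − gL = α(gK − gL).
6.95 − 0.75 − 2.75 = α × (9.8 − 2.75).
3.45 = 7.05 α, so α = 0.48936.

The capital share is 0.489.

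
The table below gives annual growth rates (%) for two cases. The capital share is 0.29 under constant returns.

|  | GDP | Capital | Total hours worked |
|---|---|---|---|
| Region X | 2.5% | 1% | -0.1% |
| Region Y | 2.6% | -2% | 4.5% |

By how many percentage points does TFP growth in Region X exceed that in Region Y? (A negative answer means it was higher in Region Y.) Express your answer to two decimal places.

Labor's share = 1 − 0.29 = 0.71.
Region X: TFP = 2.5 − 0.29 + 0.071 = 2.281%.
Region Y: TFP = 2.6 + 0.58 − 3.195 = -0.015%.
Difference = 2.281 − (-0.015) = 2.296 pp.

2.30 percentage points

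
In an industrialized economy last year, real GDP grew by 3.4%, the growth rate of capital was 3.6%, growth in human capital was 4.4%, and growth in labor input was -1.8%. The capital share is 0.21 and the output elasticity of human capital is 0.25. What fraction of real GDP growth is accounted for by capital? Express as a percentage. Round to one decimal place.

Capital contributed 0.21 × 3.6 = 0.756 pp.
Share of growth = 0.756 / 3.4 × 100 = 22.235%.

Capital accounted for 22.2% of growth.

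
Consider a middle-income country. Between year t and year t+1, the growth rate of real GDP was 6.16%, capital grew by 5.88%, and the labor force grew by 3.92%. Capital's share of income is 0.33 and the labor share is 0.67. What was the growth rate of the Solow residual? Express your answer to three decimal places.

Labor's share = 1 − 0.33 = 0.67.
Capital: 0.33 × 5.88 = 1.9404 pp.
The labor force: 0.67 × 3.92 = 2.6264 pp.
TFP growth = 6.16 − 4.5668 = 1.5932%.

1.593%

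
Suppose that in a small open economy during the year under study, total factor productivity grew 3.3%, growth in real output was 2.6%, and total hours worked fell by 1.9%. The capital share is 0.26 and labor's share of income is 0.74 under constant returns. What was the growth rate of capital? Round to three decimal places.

2.715%

Labor's share = 1 − 0.26 = 0.74.
gY = gA + 0.74×(-1.9) + 0.26×g.
0.26×g = 2.6 − 3.3 + 1.406 = 0.706.
g = 0.706 / 0.26 = 2.71538%.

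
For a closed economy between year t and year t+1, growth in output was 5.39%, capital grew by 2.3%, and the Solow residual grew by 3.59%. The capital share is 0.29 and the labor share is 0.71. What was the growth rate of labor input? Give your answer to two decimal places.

Labor's share = 1 − 0.29 = 0.71.
gY = gA + 0.29×2.3 + 0.71×g.
0.71×g = 5.39 − 3.59 − 0.667 = 1.133.
g = 1.133 / 0.71 = 1.5958%.

1.60%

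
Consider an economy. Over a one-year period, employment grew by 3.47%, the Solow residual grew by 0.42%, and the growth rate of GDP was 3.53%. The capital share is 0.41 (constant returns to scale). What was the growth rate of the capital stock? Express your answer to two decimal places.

Labor's share = 1 − 0.41 = 0.59.
gY = gA + 0.59×3.47 + 0.41×g.
0.41×g = 3.53 − 0.42 − 2.0473 = 1.0627.
g = 1.0627 / 0.41 = 2.592%.

2.59%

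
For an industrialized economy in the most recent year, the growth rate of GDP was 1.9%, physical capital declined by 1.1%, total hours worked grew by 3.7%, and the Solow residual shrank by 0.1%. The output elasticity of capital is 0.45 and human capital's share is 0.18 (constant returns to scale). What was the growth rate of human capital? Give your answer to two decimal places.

Labor's share = 1 − 0.45 − 0.18 = 0.37.
gY = gA + 0.45×(-1.1) + 0.37×3.7 + 0.18×g.
0.18×g = 1.9 + 0.1 − 0.874 = 1.126.
g = 1.126 / 0.18 = 6.2556%.

6.26%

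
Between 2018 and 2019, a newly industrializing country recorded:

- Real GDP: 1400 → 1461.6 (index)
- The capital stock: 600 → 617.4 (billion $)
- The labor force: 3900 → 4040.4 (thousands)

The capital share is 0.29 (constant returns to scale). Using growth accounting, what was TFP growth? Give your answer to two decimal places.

Real GDP growth = (1461.6 − 1400) / 1400 = 4.4%.
The capital stock growth = (617.4 − 600) / 600 = 2.9%.
The labor force growth = (4040.4 − 3900) / 3900 = 3.6%.
Labor's share = 1 − 0.29 = 0.71.
The capital stock: 0.29 × 2.9 = 0.841 pp.
The labor force: 0.71 × 3.6 = 2.556 pp.
TFP growth = 4.4 − 3.397 = 1.003%.

1.00%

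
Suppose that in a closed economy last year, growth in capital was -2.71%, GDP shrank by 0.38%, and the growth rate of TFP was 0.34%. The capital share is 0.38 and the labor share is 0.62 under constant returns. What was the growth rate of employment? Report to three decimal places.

Labor's share = 1 − 0.38 = 0.62.
gY = gA + 0.38×(-2.71) + 0.62×g.
0.62×g = -0.38 − 0.34 + 1.0298 = 0.3098.
g = 0.3098 / 0.62 = 0.49968%.

Employment growth was 0.500%.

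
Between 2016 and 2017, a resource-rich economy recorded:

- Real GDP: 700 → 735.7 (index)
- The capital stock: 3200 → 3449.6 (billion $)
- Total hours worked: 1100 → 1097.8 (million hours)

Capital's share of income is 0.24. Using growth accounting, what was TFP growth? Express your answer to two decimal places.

Real GDP growth = (735.7 − 700) / 700 = 5.1%.
The capital stock growth = (3449.6 − 3200) / 3200 = 7.8%.
Total hours worked growth = (1097.8 − 1100) / 1100 = -0.2%.
Labor's share = 1 − 0.24 = 0.76.
The capital stock: 0.24 × 7.8 = 1.872 pp.
Total hours worked: 0.76 × (-0.2) = -0.152 pp.
TFP growth = 5.1 − 1.72 = 3.38%.

TFP growth was 3.38%.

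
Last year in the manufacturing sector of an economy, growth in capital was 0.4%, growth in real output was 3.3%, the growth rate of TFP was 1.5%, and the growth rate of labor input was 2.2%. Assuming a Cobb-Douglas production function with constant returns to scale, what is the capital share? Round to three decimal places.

gY = gA + α·gK + (1−α)·gL, so gY − gA − gL = α(gK − gL).
3.3 − 1.5 − 2.2 = α × (0.4 − 2.2).
-0.4 = -1.8 α, so α = 0.22222.

α = 0.222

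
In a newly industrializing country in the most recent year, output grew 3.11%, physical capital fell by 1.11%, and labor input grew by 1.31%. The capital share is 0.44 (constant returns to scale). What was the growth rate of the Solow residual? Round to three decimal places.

Labor's share = 1 − 0.44 = 0.56.
Physical capital: 0.44 × (-1.11) = -0.4884 pp.
Labor input: 0.56 × 1.31 = 0.7336 pp.
TFP growth = 3.11 − 0.2452 = 2.8648%.

2.865%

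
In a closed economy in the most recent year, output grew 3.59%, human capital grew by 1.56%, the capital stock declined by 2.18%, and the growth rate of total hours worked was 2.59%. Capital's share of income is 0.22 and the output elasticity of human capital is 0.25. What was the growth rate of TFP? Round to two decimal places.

Labor's share = 1 − 0.22 − 0.25 = 0.53.
The capital stock: 0.22 × (-2.18) = -0.4796 pp.
Human capital: 0.25 × 1.56 = 0.39 pp.
Total hours worked: 0.53 × 2.59 = 1.3727 pp.
TFP growth = 3.59 − 1.2831 = 2.3069%.

TFP growth was 2.31%.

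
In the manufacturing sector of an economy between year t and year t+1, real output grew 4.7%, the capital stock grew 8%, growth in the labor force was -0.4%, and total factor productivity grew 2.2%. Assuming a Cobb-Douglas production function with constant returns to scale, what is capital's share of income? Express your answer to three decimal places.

gY = gA + α·gK + (1−α)·gL, so gY − gA − gL = α(gK − gL).
4.7 − 2.2 + 0.4 = α × (8 − (-0.4)).
2.9 = 8.4 α, so α = 0.34524.

Capital's share of income is 0.345.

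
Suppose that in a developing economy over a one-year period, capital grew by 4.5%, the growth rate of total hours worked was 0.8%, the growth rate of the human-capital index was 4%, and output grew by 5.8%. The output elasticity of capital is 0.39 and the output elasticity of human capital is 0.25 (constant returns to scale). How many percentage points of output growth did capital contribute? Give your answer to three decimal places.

Contribution = share × growth = 0.39 × 4.5 = 1.755 pp.

1.755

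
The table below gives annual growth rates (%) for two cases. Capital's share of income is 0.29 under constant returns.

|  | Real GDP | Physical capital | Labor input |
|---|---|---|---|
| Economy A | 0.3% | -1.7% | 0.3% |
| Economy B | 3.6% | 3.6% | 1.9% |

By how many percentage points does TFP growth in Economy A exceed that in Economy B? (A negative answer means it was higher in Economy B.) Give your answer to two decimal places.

Labor's share = 1 − 0.29 = 0.71.
Economy A: TFP = 0.3 + 0.493 − 0.213 = 0.58%.
Economy B: TFP = 3.6 − 1.044 − 1.349 = 1.207%.
Difference = 0.58 − (1.207) = -0.627 pp.

-0.63 percentage points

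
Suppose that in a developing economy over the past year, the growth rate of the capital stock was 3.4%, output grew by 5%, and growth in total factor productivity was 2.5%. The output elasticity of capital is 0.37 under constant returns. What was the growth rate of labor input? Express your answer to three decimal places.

Labor's share = 1 − 0.37 = 0.63.
gY = gA + 0.37×3.4 + 0.63×g.
0.63×g = 5 − 2.5 − 1.258 = 1.242.
g = 1.242 / 0.63 = 1.97143%.

1.971%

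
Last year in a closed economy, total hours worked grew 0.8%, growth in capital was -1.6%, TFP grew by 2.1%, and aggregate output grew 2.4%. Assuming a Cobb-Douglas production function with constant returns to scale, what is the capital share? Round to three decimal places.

The capital share is 0.208.

gY = gA + α·gK + (1−α)·gL, so gY − gA − gL = α(gK − gL).
2.4 − 2.1 − 0.8 = α × (-1.6 − 0.8).
-0.5 = -2.4 α, so α = 0.20833.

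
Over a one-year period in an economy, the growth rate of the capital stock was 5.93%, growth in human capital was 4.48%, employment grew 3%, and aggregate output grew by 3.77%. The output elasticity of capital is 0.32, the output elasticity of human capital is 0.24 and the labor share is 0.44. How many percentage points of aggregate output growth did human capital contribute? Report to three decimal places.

1.075

Contribution = share × growth = 0.24 × 4.48 = 1.0752 pp.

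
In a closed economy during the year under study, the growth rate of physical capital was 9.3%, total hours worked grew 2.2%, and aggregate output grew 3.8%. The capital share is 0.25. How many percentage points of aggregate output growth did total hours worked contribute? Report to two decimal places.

Labor's share = 1 − 0.25 = 0.75.
Contribution = share × growth = 0.75 × 2.2 = 1.65 pp.

1.65 percentage points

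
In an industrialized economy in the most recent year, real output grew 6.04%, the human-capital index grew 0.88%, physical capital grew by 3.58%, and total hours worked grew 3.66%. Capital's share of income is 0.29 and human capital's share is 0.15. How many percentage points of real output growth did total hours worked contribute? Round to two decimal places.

2.05

Labor's share = 1 − 0.29 − 0.15 = 0.56.
Contribution = share × growth = 0.56 × 3.66 = 2.0496 pp.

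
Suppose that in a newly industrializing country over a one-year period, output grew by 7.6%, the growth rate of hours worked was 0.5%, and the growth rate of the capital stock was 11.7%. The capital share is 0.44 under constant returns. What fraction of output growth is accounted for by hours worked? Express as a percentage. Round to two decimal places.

Hours worked accounted for 3.68% of growth.

Labor's share = 1 − 0.44 = 0.56.
Hours worked contributed 0.56 × 0.5 = 0.28 pp.
Share of growth = 0.28 / 7.6 × 100 = 3.6842%.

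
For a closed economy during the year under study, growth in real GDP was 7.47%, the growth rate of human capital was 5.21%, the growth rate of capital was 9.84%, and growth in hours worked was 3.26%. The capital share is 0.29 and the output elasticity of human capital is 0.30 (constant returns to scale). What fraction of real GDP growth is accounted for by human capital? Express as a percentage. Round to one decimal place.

Human capital contributed 0.3 × 5.21 = 1.563 pp.
Share of growth = 1.563 / 7.47 × 100 = 20.924%.

20.9%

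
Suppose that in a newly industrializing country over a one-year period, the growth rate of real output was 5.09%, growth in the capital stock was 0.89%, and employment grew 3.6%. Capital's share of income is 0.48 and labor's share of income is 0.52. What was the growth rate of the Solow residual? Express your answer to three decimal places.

The Solow residual growth was 2.791%.

Labor's share = 1 − 0.48 = 0.52.
The capital stock: 0.48 × 0.89 = 0.4272 pp.
Employment: 0.52 × 3.6 = 1.872 pp.
TFP growth = 5.09 − 2.2992 = 2.7908%.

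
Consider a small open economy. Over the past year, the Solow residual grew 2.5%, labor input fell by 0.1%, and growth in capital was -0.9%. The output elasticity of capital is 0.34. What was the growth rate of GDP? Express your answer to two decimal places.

GDP grew 2.13%.

Labor's share = 1 − 0.34 = 0.66.
Capital: 0.34 × (-0.9) = -0.306 pp.
Labor input: 0.66 × (-0.1) = -0.066 pp.
Output growth = 2.5 + (-0.372) = 2.128%.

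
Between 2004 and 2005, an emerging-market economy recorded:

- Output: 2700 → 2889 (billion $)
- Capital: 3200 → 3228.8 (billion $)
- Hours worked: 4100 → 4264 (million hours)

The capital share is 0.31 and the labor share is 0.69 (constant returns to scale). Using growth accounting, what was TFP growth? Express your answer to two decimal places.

Output growth = (2889 − 2700) / 2700 = 7%.
Capital growth = (3228.8 − 3200) / 3200 = 0.9%.
Hours worked growth = (4264 − 4100) / 4100 = 4%.
Labor's share = 1 − 0.31 = 0.69.
Capital: 0.31 × 0.9 = 0.279 pp.
Hours worked: 0.69 × 4 = 2.76 pp.
TFP growth = 7 − 3.039 = 3.961%.

TFP grew 3.96%.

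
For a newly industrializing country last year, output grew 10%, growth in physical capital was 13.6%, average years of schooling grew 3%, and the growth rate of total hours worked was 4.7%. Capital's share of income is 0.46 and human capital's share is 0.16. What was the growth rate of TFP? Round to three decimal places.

1.478%

Labor's share = 1 − 0.46 − 0.16 = 0.38.
Physical capital: 0.46 × 13.6 = 6.256 pp.
Average years of schooling: 0.16 × 3 = 0.48 pp.
Total hours worked: 0.38 × 4.7 = 1.786 pp.
TFP growth = 10 − 8.522 = 1.478%.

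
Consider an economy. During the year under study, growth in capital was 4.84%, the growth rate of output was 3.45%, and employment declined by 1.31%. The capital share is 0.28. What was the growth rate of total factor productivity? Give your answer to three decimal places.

Labor's share = 1 − 0.28 = 0.72.
Capital: 0.28 × 4.84 = 1.3552 pp.
Employment: 0.72 × (-1.31) = -0.9432 pp.
TFP growth = 3.45 − 0.412 = 3.038%.

3.038%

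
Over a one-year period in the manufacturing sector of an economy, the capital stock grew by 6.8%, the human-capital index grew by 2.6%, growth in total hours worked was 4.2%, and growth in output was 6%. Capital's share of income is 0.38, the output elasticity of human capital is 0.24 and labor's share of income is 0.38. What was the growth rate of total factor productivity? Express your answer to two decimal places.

Total factor productivity grew 1.20%.

Labor's share = 1 − 0.38 − 0.24 = 0.38.
The capital stock: 0.38 × 6.8 = 2.584 pp.
The human-capital index: 0.24 × 2.6 = 0.624 pp.
Total hours worked: 0.38 × 4.2 = 1.596 pp.
TFP growth = 6 − 4.804 = 1.196%.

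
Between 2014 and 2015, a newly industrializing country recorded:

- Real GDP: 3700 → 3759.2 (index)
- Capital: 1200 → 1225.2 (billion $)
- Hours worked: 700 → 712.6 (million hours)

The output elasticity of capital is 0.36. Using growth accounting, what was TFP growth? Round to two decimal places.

-0.31%

Real GDP growth = (3759.2 − 3700) / 3700 = 1.6%.
Capital growth = (1225.2 − 1200) / 1200 = 2.1%.
Hours worked growth = (712.6 − 700) / 700 = 1.8%.
Labor's share = 1 − 0.36 = 0.64.
Capital: 0.36 × 2.1 = 0.756 pp.
Hours worked: 0.64 × 1.8 = 1.152 pp.
TFP growth = 1.6 − 1.908 = -0.308%.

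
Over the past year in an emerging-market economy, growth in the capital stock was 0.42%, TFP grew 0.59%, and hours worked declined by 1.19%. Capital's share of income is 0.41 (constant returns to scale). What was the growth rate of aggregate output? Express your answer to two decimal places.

Labor's share = 1 − 0.41 = 0.59.
The capital stock: 0.41 × 0.42 = 0.1722 pp.
Hours worked: 0.59 × (-1.19) = -0.7021 pp.
Output growth = 0.59 + (-0.5299) = 0.0601%.

0.06%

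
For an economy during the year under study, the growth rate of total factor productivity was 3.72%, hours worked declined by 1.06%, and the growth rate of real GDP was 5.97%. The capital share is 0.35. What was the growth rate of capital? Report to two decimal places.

Capital growth was 8.40%.

Labor's share = 1 − 0.35 = 0.65.
gY = gA + 0.65×(-1.06) + 0.35×g.
0.35×g = 5.97 − 3.72 + 0.689 = 2.939.
g = 2.939 / 0.35 = 8.3971%.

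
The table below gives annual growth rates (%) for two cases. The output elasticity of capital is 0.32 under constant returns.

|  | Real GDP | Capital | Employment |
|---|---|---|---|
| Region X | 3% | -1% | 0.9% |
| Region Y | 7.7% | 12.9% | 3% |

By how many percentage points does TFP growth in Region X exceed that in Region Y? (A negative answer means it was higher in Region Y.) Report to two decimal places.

1.18 percentage points

Labor's share = 1 − 0.32 = 0.68.
Region X: TFP = 3 + 0.32 − 0.612 = 2.708%.
Region Y: TFP = 7.7 − 4.128 − 2.04 = 1.532%.
Difference = 2.708 − (1.532) = 1.176 pp.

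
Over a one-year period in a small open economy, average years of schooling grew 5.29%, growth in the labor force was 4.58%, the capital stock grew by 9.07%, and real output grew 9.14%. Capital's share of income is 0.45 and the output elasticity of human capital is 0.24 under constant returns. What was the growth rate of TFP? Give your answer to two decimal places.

Labor's share = 1 − 0.45 − 0.24 = 0.31.
The capital stock: 0.45 × 9.07 = 4.0815 pp.
Average years of schooling: 0.24 × 5.29 = 1.2696 pp.
The labor force: 0.31 × 4.58 = 1.4198 pp.
TFP growth = 9.14 − 6.7709 = 2.3691%.

2.37%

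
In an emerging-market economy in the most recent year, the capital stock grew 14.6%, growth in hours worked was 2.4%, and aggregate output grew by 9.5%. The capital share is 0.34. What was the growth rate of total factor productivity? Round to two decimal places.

2.95%

Labor's share = 1 − 0.34 = 0.66.
The capital stock: 0.34 × 14.6 = 4.964 pp.
Hours worked: 0.66 × 2.4 = 1.584 pp.
TFP growth = 9.5 − 6.548 = 2.952%.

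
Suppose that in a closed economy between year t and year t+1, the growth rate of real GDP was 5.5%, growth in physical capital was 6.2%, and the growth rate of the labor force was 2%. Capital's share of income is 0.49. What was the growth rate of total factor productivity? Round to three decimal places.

Labor's share = 1 − 0.49 = 0.51.
Physical capital: 0.49 × 6.2 = 3.038 pp.
The labor force: 0.51 × 2 = 1.02 pp.
TFP growth = 5.5 − 4.058 = 1.442%.

1.442%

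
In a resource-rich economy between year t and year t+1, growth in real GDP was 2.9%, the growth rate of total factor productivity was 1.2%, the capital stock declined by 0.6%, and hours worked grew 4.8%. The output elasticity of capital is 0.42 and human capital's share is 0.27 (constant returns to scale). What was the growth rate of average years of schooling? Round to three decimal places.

1.719%

Labor's share = 1 − 0.42 − 0.27 = 0.31.
gY = gA + 0.42×(-0.6) + 0.31×4.8 + 0.27×g.
0.27×g = 2.9 − 1.2 − 1.236 = 0.464.
g = 0.464 / 0.27 = 1.71852%.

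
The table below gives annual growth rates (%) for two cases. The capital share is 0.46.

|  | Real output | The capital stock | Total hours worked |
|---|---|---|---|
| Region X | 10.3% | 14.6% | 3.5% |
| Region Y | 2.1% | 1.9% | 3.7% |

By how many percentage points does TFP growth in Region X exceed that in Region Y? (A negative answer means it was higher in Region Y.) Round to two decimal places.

2.47 percentage points

Labor's share = 1 − 0.46 = 0.54.
Region X: TFP = 10.3 − 6.716 − 1.89 = 1.694%.
Region Y: TFP = 2.1 − 0.874 − 1.998 = -0.772%.
Difference = 1.694 − (-0.772) = 2.466 pp.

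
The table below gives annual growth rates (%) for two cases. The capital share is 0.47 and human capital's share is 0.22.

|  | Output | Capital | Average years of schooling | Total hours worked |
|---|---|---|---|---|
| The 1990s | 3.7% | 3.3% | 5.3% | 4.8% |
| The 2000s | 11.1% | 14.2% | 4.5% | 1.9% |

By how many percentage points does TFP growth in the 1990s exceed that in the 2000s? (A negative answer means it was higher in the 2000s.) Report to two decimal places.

-3.35 percentage points

Labor's share = 1 − 0.47 − 0.22 = 0.31.
The 1990s: TFP = 3.7 − 1.551 − 1.166 − 1.488 = -0.505%.
The 2000s: TFP = 11.1 − 6.674 − 0.99 − 0.589 = 2.847%.
Difference = -0.505 − (2.847) = -3.352 pp.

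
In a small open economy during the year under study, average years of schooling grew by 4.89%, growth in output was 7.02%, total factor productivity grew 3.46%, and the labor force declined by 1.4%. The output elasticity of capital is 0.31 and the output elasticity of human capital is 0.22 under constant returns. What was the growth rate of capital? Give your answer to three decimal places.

Labor's share = 1 − 0.31 − 0.22 = 0.47.
gY = gA + 0.22×4.89 + 0.47×(-1.4) + 0.31×g.
0.31×g = 7.02 − 3.46 − 0.4178 = 3.1422.
g = 3.1422 / 0.31 = 10.13613%.

Capital growth was 10.136%.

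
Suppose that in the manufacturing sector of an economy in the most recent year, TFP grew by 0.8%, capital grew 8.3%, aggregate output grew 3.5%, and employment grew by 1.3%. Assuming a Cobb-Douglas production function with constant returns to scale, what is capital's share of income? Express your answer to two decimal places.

0.20

gY = gA + α·gK + (1−α)·gL, so gY − gA − gL = α(gK − gL).
3.5 − 0.8 − 1.3 = α × (8.3 − 1.3).
1.4 = 7 α, so α = 0.2.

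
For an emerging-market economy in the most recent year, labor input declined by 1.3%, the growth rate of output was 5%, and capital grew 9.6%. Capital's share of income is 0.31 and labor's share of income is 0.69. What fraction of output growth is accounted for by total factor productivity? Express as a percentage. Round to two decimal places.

Labor's share = 1 − 0.31 = 0.69.
Capital: 0.31 × 9.6 = 2.976 pp.
Labor input: 0.69 × (-1.3) = -0.897 pp.
TFP growth = 5 − 2.079 = 2.921%.
TFP share of growth = 2.921 / 5 × 100 = 58.42%.

Total factor productivity accounted for 58.42% of growth.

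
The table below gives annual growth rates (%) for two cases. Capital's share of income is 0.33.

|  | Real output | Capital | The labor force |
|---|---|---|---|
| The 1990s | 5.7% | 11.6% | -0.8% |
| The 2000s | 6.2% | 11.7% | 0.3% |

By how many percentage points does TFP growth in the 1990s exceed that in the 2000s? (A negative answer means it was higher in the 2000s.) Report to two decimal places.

Labor's share = 1 − 0.33 = 0.67.
The 1990s: TFP = 5.7 − 3.828 + 0.536 = 2.408%.
The 2000s: TFP = 6.2 − 3.861 − 0.201 = 2.138%.
Difference = 2.408 − (2.138) = 0.27 pp.

0.27 percentage points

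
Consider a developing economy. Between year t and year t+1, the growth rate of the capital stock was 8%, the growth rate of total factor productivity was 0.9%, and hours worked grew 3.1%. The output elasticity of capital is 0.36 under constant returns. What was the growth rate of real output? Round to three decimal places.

Labor's share = 1 − 0.36 = 0.64.
The capital stock: 0.36 × 8 = 2.88 pp.
Hours worked: 0.64 × 3.1 = 1.984 pp.
Output growth = 0.9 + 4.864 = 5.764%.

5.764%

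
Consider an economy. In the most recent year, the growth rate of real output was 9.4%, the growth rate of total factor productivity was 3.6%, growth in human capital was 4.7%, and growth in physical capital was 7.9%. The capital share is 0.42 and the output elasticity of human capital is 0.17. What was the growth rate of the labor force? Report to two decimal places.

4.10%

Labor's share = 1 − 0.42 − 0.17 = 0.41.
gY = gA + 0.42×7.9 + 0.17×4.7 + 0.41×g.
0.41×g = 9.4 − 3.6 − 4.117 = 1.683.
g = 1.683 / 0.41 = 4.1049%.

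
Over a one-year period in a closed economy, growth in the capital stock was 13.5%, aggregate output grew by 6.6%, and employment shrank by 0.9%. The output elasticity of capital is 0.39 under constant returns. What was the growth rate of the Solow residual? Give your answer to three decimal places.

1.884%

Labor's share = 1 − 0.39 = 0.61.
The capital stock: 0.39 × 13.5 = 5.265 pp.
Employment: 0.61 × (-0.9) = -0.549 pp.
TFP growth = 6.6 − 4.716 = 1.884%.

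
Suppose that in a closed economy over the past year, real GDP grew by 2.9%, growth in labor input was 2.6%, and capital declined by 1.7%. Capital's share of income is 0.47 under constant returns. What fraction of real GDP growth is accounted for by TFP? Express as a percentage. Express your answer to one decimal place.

80.0%

Labor's share = 1 − 0.47 = 0.53.
Capital: 0.47 × (-1.7) = -0.799 pp.
Labor input: 0.53 × 2.6 = 1.378 pp.
TFP growth = 2.9 − 0.579 = 2.321%.
TFP share of growth = 2.321 / 2.9 × 100 = 80.034%.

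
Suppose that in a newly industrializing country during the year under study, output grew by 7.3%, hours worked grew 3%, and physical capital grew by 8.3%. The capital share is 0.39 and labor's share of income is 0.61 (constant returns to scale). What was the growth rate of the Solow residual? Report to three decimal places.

2.233%

Labor's share = 1 − 0.39 = 0.61.
Physical capital: 0.39 × 8.3 = 3.237 pp.
Hours worked: 0.61 × 3 = 1.83 pp.
TFP growth = 7.3 − 5.067 = 2.233%.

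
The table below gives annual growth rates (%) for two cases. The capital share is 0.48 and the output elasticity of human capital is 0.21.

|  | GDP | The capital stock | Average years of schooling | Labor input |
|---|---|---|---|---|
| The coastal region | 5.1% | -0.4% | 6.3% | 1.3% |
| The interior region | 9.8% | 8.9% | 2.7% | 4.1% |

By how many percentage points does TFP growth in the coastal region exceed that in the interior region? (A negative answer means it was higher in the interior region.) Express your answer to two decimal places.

-0.12 percentage points

Labor's share = 1 − 0.48 − 0.21 = 0.31.
The coastal region: TFP = 5.1 + 0.192 − 1.323 − 0.403 = 3.566%.
The interior region: TFP = 9.8 − 4.272 − 0.567 − 1.271 = 3.69%.
Difference = 3.566 − (3.69) = -0.124 pp.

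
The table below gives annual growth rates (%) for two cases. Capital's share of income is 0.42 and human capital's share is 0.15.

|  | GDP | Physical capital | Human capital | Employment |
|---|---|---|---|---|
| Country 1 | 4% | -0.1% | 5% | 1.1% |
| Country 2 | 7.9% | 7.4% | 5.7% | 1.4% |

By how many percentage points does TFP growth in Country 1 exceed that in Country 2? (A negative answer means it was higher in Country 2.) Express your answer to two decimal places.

Labor's share = 1 − 0.42 − 0.15 = 0.43.
Country 1: TFP = 4 + 0.042 − 0.75 − 0.473 = 2.819%.
Country 2: TFP = 7.9 − 3.108 − 0.855 − 0.602 = 3.335%.
Difference = 2.819 − (3.335) = -0.516 pp.

-0.52 percentage points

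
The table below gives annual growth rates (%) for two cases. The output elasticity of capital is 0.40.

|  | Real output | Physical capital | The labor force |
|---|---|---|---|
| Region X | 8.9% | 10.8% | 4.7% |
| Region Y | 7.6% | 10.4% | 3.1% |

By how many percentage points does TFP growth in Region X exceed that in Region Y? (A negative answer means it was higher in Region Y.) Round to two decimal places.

Labor's share = 1 − 0.4 = 0.6.
Region X: TFP = 8.9 − 4.32 − 2.82 = 1.76%.
Region Y: TFP = 7.6 − 4.16 − 1.86 = 1.58%.
Difference = 1.76 − (1.58) = 0.18 pp.

0.18 percentage points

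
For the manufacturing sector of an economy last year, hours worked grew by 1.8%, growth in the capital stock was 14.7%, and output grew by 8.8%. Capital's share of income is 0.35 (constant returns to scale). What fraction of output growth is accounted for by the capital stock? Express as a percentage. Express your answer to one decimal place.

The capital stock accounted for 58.5% of growth.

The capital stock contributed 0.35 × 14.7 = 5.145 pp.
Share of growth = 5.145 / 8.8 × 100 = 58.466%.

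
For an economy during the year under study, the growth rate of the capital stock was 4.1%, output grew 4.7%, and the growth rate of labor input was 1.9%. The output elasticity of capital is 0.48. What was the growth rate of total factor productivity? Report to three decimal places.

Labor's share = 1 − 0.48 = 0.52.
The capital stock: 0.48 × 4.1 = 1.968 pp.
Labor input: 0.52 × 1.9 = 0.988 pp.
TFP growth = 4.7 − 2.956 = 1.744%.

1.744%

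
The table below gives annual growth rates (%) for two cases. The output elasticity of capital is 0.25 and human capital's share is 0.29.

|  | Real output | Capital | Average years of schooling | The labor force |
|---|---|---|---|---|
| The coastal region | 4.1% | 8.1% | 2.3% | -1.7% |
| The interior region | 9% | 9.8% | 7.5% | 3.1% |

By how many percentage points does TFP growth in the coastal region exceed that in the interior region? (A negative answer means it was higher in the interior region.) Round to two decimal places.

-0.76 percentage points

Labor's share = 1 − 0.25 − 0.29 = 0.46.
The coastal region: TFP = 4.1 − 2.025 − 0.667 + 0.782 = 2.19%.
The interior region: TFP = 9 − 2.45 − 2.175 − 1.426 = 2.949%.
Difference = 2.19 − (2.949) = -0.759 pp.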